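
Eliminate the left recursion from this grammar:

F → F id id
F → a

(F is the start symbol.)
F is directly left-recursive. The standard transformation for
  A → A α₁ | ... | A α_m | β₁ | ... | β_n
is
  A  → β₁ A' | ... | β_n A'
  A' → α₁ A' | ... | α_m A' | ε

F → a becomes F → a F'
F → F id id becomes F' → id id F'
Add F' → ε

Resulting grammar:
F → a F'
F' → id id F'
F' → ε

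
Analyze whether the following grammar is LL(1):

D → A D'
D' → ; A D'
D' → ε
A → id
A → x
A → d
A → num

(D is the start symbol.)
Relevant sets:
  FOLLOW(D') = { $ }

For D':
  PREDICT(D' → ';' A D') = { ';' }
  PREDICT(D' → ε) = { $ }
For A:
  PREDICT(A → id) = { 'id' }
  PREDICT(A → x) = { 'x' }
  PREDICT(A → d) = { 'd' }
  PREDICT(A → num) = { 'num' }
D has a single production, so nothing to check there.

All predict sets are disjoint. The grammar IS LL(1).

Answer: Yes, the grammar is LL(1).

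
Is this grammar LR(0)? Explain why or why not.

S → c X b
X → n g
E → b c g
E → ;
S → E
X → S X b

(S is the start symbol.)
Augment with S' → S and build the canonical LR(0) collection (I0 = CLOSURE({[S' → . S]}), then GOTO on every symbol after a dot until no new states appear). It has 15 states:
  I0: { [E → . ;], [E → . b c g], [S → . E], [S → . c X b], [S' → . S] }  — shift
  I1: { [E → ; .] }  — reduce
  I2: { [S → E .] }  — reduce
  I3: { [S' → S .] }  — accept
  I4: { [E → b . c g] }  — shift
  I5: { [E → . ;], [E → . b c g], [S → . E], [S → . c X b], [S → c . X b], [X → . S X b], [X → . n g] }  — shift
  I6: { [E → . ;], [E → . b c g], [S → . E], [S → . c X b], [X → . S X b], [X → . n g], [X → S . X b] }  — shift
  I7: { [S → c X . b] }  — shift
  I8: { [X → n . g] }  — shift
  I9: { [X → n g .] }  — reduce
  I10: { [S → c X b .] }  — reduce
  I11: { [X → S X . b] }  — shift
  I12: { [X → S X b .] }  — reduce
  I13: { [E → b c . g] }  — shift
  I14: { [E → b c g .] }  — reduce

Every state is either a pure shift/goto state or contains exactly one complete item and nothing to shift — no conflicts. The grammar is LR(0).

Answer: Yes, the grammar is LR(0)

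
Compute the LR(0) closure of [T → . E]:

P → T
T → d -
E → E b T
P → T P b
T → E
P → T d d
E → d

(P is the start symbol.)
{ [E → . E b T], [E → . d], [T → . E] }

To compute CLOSURE, for each item [A → α.Bβ] where B is a non-terminal, add [B → .γ] for all productions B → γ; repeat for the newly added items until nothing changes.

Start with: [T → . E]
  [T → . E] has the dot before E: add [E → . E b T], [E → . d]
No further items can be added.

CLOSURE = { [E → . E b T], [E → . d], [T → . E] }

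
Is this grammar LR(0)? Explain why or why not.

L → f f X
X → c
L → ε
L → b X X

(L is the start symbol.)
Augment with L' → L and build the canonical LR(0) collection (I0 = CLOSURE({[L' → . L]}), then GOTO on every symbol after a dot until no new states appear). It has 9 states:
  I0: { [L → . b X X], [L → . f f X], [L → .], [L' → . L] }  — shift, reduce
  I1: { [L' → L .] }  — accept
  I2: { [L → b . X X], [X → . c] }  — shift
  I3: { [L → f . f X] }  — shift
  I4: { [L → f f . X], [X → . c] }  — shift
  I5: { [L → f f X .] }  — reduce
  I6: { [X → c .] }  — reduce
  I7: { [L → b X . X], [X → . c] }  — shift
  I8: { [L → b X X .] }  — reduce

Conflict in state I0:
  Shift-reduce conflict between [L → .] and [L → . b X X]
So the grammar is NOT LR(0).

Answer: No. Shift-reduce conflict between [L → .] and [L → . b X X]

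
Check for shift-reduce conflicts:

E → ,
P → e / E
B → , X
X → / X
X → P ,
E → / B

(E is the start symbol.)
No shift-reduce conflicts

A shift-reduce conflict occurs when an LR(0) state has both:
  - a complete (reduce) item [A → α .] (dot at the end), and
  - a shift item [B → β . c γ] (dot before a terminal).

Augment with E' → E and build the canonical LR(0) collection (I0 = CLOSURE({[E' → . E]}), then GOTO on every symbol after a dot until no new states appear). It has 14 states:
  I0: { [E → . ,], [E → . / B], [E' → . E] }  — shift
  I1: { [E → , .] }  — reduce
  I2: { [B → . , X], [E → / . B] }  — shift
  I3: { [E' → E .] }  — accept
  I4: { [B → , . X], [P → . e / E], [X → . / X], [X → . P ,] }  — shift
  I5: { [E → / B .] }  — reduce
  I6: { [P → . e / E], [X → . / X], [X → . P ,], [X → / . X] }  — shift
  I7: { [X → P . ,] }  — shift
  I8: { [B → , X .] }  — reduce
  I9: { [P → e . / E] }  — shift
  I10: { [E → . ,], [E → . / B], [P → e / . E] }  — shift
  I11: { [P → e / E .] }  — reduce
  I12: { [X → P , .] }  — reduce
  I13: { [X → / X .] }  — reduce

No state contains both a complete item and a shift item.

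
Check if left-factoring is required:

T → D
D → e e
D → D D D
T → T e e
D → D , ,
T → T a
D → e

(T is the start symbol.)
Left-factoring is needed when two productions for the same non-terminal
share a common prefix on the right-hand side.

Productions for T:
  T → D
  T → T e e
  T → T a
Productions for D:
  D → e e
  D → D D D
  D → D , ,
  D → e

Found common prefix 'T' in productions for T
Found common prefix 'e' in productions for D
Found common prefix 'D' in productions for D

Answer: Yes, T has productions with common prefix 'T'; D has productions with common prefix 'e'; D has productions with common prefix 'D'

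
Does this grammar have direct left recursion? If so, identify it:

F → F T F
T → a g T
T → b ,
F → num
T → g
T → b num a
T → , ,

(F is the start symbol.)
Direct left recursion occurs when N → N α for some non-terminal N (the right-hand side begins with the left-hand side itself).

F → F T F: LEFT RECURSIVE (starts with F)
T → a g T: starts with a
T → b ,: starts with b
F → num: starts with num
T → g: starts with g
T → b num a: starts with b
T → , ,: starts with ','

The grammar has direct left recursion on: F.

Answer: Yes, F is left-recursive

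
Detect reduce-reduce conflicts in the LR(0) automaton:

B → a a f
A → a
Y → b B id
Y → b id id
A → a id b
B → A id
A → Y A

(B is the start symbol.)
Augment with B' → B and build the canonical LR(0) collection (I0 = CLOSURE({[B' → . B]}), then GOTO on every symbol after a dot until no new states appear). It has 17 states:
  I0: { [A → . Y A], [A → . a id b], [A → . a], [B → . A id], [B → . a a f], [B' → . B], [Y → . b B id], [Y → . b id id] }  — shift
  I1: { [B → A . id] }  — shift
  I2: { [B' → B .] }  — accept
  I3: { [A → . Y A], [A → . a id b], [A → . a], [A → Y . A], [Y → . b B id], [Y → . b id id] }  — shift
  I4: { [A → a . id b], [A → a .], [B → a . a f] }  — shift, reduce
  I5: { [A → . Y A], [A → . a id b], [A → . a], [B → . A id], [B → . a a f], [Y → . b B id], [Y → . b id id], [Y → b . B id], [Y → b . id id] }  — shift
  I6: { [Y → b B . id] }  — shift
  I7: { [Y → b id . id] }  — shift
  I8: { [Y → b id id .] }  — reduce
  I9: { [Y → b B id .] }  — reduce
  I10: { [B → a a . f] }  — shift
  I11: { [A → a id . b] }  — shift
  I12: { [A → a id b .] }  — reduce
  I13: { [B → a a f .] }  — reduce
  I14: { [A → Y A .] }  — reduce
  I15: { [A → a . id b], [A → a .] }  — shift, reduce
  I16: { [B → A id .] }  — reduce

No state contains more than one complete item.

Answer: No reduce-reduce conflicts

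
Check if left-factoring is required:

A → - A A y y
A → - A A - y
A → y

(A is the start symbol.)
Left-factoring is needed when two productions for the same non-terminal
share a common prefix on the right-hand side.

Productions for A:
  A → - A A y y
  A → - A A - y
  A → y

Found common prefix '- A A' in productions for A

Answer: Yes, A has productions with common prefix '- A A'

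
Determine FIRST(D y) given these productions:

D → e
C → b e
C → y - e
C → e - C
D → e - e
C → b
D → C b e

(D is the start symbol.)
FIRST sets of the non-terminals involved (from the grammar, by fixed-point iteration):
  FIRST(D) = { 'b', 'e', 'y' }

To compute FIRST(D y), process the symbols left to right:
Symbol D is a non-terminal. Add FIRST(D) \ {ε} = { 'b', 'e', 'y' }
D is not nullable (ε ∉ FIRST(D)), so stop here.
FIRST(D y) = { 'b', 'e', 'y' }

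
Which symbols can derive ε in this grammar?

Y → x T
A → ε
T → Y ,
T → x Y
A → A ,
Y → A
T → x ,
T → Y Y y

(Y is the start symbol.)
A non-terminal is nullable if it can derive ε (the empty string): either it has an ε-production, or it has a production whose right-hand side consists entirely of nullable non-terminals.

ε-productions: A → ε
So A is immediately nullable.
Y → A: every symbol on the right is nullable, so Y is nullable too.
No further non-terminal can be added: every production for the remaining non-terminals contains a terminal or a non-nullable non-terminal.
Nullable = { 'A', 'Y' }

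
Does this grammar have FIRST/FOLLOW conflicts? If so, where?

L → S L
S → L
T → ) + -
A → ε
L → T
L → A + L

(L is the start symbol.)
Nullable non-terminals: A.
A has a nullable alternative but only one production, so nothing to check.

L, S, T have no nullable alternative, so no FIRST/FOLLOW check is needed there.

No FIRST/FOLLOW conflicts found.

Answer: No FIRST/FOLLOW conflicts.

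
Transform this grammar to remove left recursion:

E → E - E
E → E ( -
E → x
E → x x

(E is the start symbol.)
E → x E'
E → x x E'
E' → - E E'
E' → ( - E'
E' → ε

E is directly left-recursive. The standard transformation for
  A → A α₁ | ... | A α_m | β₁ | ... | β_n
is
  A  → β₁ A' | ... | β_n A'
  A' → α₁ A' | ... | α_m A' | ε

E → x becomes E → x E'
E → x x becomes E → x x E'
E → E - E becomes E' → - E E'
E → E ( - becomes E' → ( - E'
Add E' → ε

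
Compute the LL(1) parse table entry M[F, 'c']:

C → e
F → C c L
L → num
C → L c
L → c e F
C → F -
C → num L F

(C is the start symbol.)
F → C c L

To find M[F, 'c'], we find productions for F where 'c' is in the predict set (PREDICT(N → α) = (FIRST(α) \ {ε}) ∪ (FOLLOW(N) if α ⇒* ε)).

Relevant sets:
  FIRST(C) = { 'c', 'e', 'num' }

F → C c L: PREDICT = { 'c', 'e', 'num' }
  'c' is in predict set, so this production goes in M[F, 'c']

M[F, 'c'] = F → C c L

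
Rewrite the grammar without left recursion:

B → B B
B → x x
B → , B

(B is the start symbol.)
B is directly left-recursive. The standard transformation for
  A → A α₁ | ... | A α_m | β₁ | ... | β_n
is
  A  → β₁ A' | ... | β_n A'
  A' → α₁ A' | ... | α_m A' | ε

B → x x becomes B → x x B'
B → , B becomes B → , B B'
B → B B becomes B' → B B'
Add B' → ε

Resulting grammar:
B → x x B'
B → , B B'
B' → B B'
B' → ε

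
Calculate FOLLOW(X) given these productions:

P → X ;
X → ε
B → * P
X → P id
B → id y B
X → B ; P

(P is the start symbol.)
{ ';' }

In P → X ;: X is followed by ';', add FIRST(';') \ {ε} = { ';' }

Taking the union: FOLLOW(X) = { ';' }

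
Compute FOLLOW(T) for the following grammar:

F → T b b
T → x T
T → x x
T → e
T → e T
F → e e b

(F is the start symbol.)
{ 'b' }

In F → T b b: T is followed by b b, add FIRST(b b) \ {ε} = { 'b' }
In T → x T: T is at the end; this adds FOLLOW(T) to itself — nothing new
In T → e T: T is at the end; this adds FOLLOW(T) to itself — nothing new

Taking the union: FOLLOW(T) = { 'b' }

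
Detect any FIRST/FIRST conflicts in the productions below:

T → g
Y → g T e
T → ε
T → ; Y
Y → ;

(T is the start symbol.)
A FIRST/FIRST conflict occurs when two productions N → α and N → β for the same non-terminal have FIRST(α) ∩ FIRST(β) ≠ ∅ (with ε ∈ FIRST of a nullable right-hand side, so two nullable alternatives also conflict).

Productions for T:
  T → g: FIRST = { 'g' }
  T → ε: FIRST = { ε }
  T → ; Y: FIRST = { ';' }
Productions for Y:
  Y → g T e: FIRST = { 'g' }
  Y → ;: FIRST = { ';' }

All alternatives of each non-terminal have pairwise disjoint FIRST sets.

Answer: No FIRST/FIRST conflicts.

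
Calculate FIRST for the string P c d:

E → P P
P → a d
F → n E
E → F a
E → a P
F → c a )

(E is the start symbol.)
{ 'a' }

FIRST sets of the non-terminals involved (from the grammar, by fixed-point iteration):
  FIRST(P) = { 'a' }

To compute FIRST(P c d), process the symbols left to right:
Symbol P is a non-terminal. Add FIRST(P) \ {ε} = { 'a' }
P is not nullable (ε ∉ FIRST(P)), so stop here.
FIRST(P c d) = { 'a' }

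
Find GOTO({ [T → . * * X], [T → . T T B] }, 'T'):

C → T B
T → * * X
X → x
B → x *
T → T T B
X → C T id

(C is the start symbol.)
{ [T → . * * X], [T → . T T B], [T → T . T B] }

GOTO(I, 'T') = CLOSURE({ [A → αX.β] : [A → α.Xβ] ∈ I, X = 'T' })

Items with dot before 'T', with the dot advanced:
  [T → . T T B] → [T → T . T B]
Closure of the advanced items:
  [T → T . T B] has the dot before T: add [T → . * * X], [T → . T T B]

GOTO = { [T → . * * X], [T → . T T B], [T → T . T B] }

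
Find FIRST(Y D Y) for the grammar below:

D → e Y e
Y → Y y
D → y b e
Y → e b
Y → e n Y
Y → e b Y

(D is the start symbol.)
{ 'e' }

FIRST sets of the non-terminals involved (from the grammar, by fixed-point iteration):
  FIRST(Y) = { 'e' }

To compute FIRST(Y D Y), process the symbols left to right:
Symbol Y is a non-terminal. Add FIRST(Y) \ {ε} = { 'e' }
Y is not nullable (ε ∉ FIRST(Y)), so stop here.
FIRST(Y D Y) = { 'e' }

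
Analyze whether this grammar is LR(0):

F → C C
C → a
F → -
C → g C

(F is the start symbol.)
Yes, the grammar is LR(0)

A grammar is LR(0) if no state in the canonical LR(0) collection has:
  - both a shift item (dot before a terminal) and a complete item (shift-reduce conflict), or
  - two or more complete items (reduce-reduce conflict; the accept item [F' → F .] counts as a complete item here).

Augment with F' → F and build the canonical LR(0) collection (I0 = CLOSURE({[F' → . F]}), then GOTO on every symbol after a dot until no new states appear). It has 8 states:
  I0: { [C → . a], [C → . g C], [F → . -], [F → . C C], [F' → . F] }  — shift
  I1: { [F → - .] }  — reduce
  I2: { [C → . a], [C → . g C], [F → C . C] }  — shift
  I3: { [F' → F .] }  — accept
  I4: { [C → a .] }  — reduce
  I5: { [C → . a], [C → . g C], [C → g . C] }  — shift
  I6: { [C → g C .] }  — reduce
  I7: { [F → C C .] }  — reduce

Every state is either a pure shift/goto state or contains exactly one complete item and nothing to shift — no conflicts. The grammar is LR(0).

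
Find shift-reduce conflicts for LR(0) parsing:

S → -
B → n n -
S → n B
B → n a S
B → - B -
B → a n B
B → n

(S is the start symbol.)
Yes — I7: [B → n .] vs [B → n . a S]

A shift-reduce conflict occurs when an LR(0) state has both:
  - a complete (reduce) item [A → α .] (dot at the end), and
  - a shift item [B → β . c γ] (dot before a terminal).

Augment with S' → S and build the canonical LR(0) collection (I0 = CLOSURE({[S' → . S]}), then GOTO on every symbol after a dot until no new states appear). It has 16 states:
  I0: { [S → . -], [S → . n B], [S' → . S] }  — shift
  I1: { [S → - .] }  — reduce
  I2: { [S' → S .] }  — accept
  I3: { [B → . - B -], [B → . a n B], [B → . n a S], [B → . n n -], [B → . n], [S → n . B] }  — shift
  I4: { [B → - . B -], [B → . - B -], [B → . a n B], [B → . n a S], [B → . n n -], [B → . n] }  — shift
  I5: { [S → n B .] }  — reduce
  I6: { [B → a . n B] }  — shift
  I7: { [B → n . a S], [B → n . n -], [B → n .] }  — shift, reduce
  I8: { [B → n a . S], [S → . -], [S → . n B] }  — shift
  I9: { [B → n n . -] }  — shift
  I10: { [B → n n - .] }  — reduce
  I11: { [B → n a S .] }  — reduce
  I12: { [B → . - B -], [B → . a n B], [B → . n a S], [B → . n n -], [B → . n], [B → a n . B] }  — shift
  I13: { [B → a n B .] }  — reduce
  I14: { [B → - B . -] }  — shift
  I15: { [B → - B - .] }  — reduce

I7 contains reduce item [B → n .] and shift items [B → n . a S], [B → n . n -] — shift-reduce conflict.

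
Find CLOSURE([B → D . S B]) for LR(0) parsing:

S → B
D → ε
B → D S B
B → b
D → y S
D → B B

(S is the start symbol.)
Start with: [B → D . S B]
  [B → D . S B] has the dot before S: add [S → . B]
  [S → . B] has the dot before B: add [B → . D S B], [B → . b]
  [B → . D S B] has the dot before D: add [D → .], [D → . y S], [D → . B B]
No further items can be added.

CLOSURE = { [B → . D S B], [B → . b], [B → D . S B], [D → . B B], [D → . y S], [D → .], [S → . B] }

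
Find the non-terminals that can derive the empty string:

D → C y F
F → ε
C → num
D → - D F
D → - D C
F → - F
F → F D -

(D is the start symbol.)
{ 'F' }

ε-productions: F → ε
So F is immediately nullable.
No further non-terminal can be added: every production for the remaining non-terminals contains a terminal or a non-nullable non-terminal.
Nullable = { 'F' }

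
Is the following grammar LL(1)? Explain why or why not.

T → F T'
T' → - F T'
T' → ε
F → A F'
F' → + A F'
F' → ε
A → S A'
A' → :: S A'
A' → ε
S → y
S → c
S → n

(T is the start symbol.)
Yes, the grammar is LL(1).

A grammar is LL(1) if for each non-terminal N with multiple productions, the predict sets of those productions are pairwise disjoint, where PREDICT(N → α) = (FIRST(α) \ {ε}) ∪ (FOLLOW(N) if α ⇒* ε).

Relevant sets:
  FOLLOW(T') = { $ }
  FOLLOW(F') = { $, '-' }
  FOLLOW(A') = { $, '+', '-' }

For T':
  PREDICT(T' → '-' F T') = { '-' }
  PREDICT(T' → ε) = { $ }
For F':
  PREDICT(F' → '+' A F') = { '+' }
  PREDICT(F' → ε) = { $, '-' }
For A':
  PREDICT(A' → :: S A') = { '::' }
  PREDICT(A' → ε) = { $, '+', '-' }
For S:
  PREDICT(S → y) = { 'y' }
  PREDICT(S → c) = { 'c' }
  PREDICT(S → n) = { 'n' }
T, F, A have a single production, so nothing to check there.

All predict sets are disjoint. The grammar IS LL(1).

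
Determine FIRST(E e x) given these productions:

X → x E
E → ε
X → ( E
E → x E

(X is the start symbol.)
{ 'e', 'x' }

FIRST sets of the non-terminals involved (from the grammar, by fixed-point iteration):
  FIRST(E) = { 'x', ε }

To compute FIRST(E e x), process the symbols left to right:
Symbol E is a non-terminal. Add FIRST(E) \ {ε} = { 'x' }
E is nullable (ε ∈ FIRST(E)), continue to the next symbol.
Symbol e is a terminal. Add 'e' and stop.
FIRST(E e x) = { 'e', 'x' }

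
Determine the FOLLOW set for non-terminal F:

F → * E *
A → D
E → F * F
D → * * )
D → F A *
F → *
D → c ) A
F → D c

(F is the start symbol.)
To compute FOLLOW(F), find every occurrence of F on a right-hand side N → α F β: add FIRST(β) \ {ε}, and if β is empty or nullable also add FOLLOW(N). Iterate to a fixed point.

F is the start symbol, so $ ∈ FOLLOW(F).
In E → F * F: F is followed by '*' F, add FIRST('*' F) \ {ε} = { '*' }
In E → F * F: F is at the end, add FOLLOW(E)
In D → F A *: F is followed by A '*', add FIRST(A '*') \ {ε} = { '*', 'c' }

The FOLLOW sets referred to above (computed the same way, to a fixed point):
  FOLLOW(E) = { '*' }

Taking the union: FOLLOW(F) = { $, '*', 'c' }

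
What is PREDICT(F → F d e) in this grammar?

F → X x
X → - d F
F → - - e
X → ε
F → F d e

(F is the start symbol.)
{ '-', 'x' }

PREDICT(F → F d e) = (FIRST(RHS) \ {ε}) ∪ (FOLLOW(F) if ε ∈ FIRST(RHS), i.e. RHS ⇒* ε)
FIRST(F) = { '-', 'x' }
FIRST(F d e) = { '-', 'x' }
ε ∉ FIRST(F d e), so FOLLOW(F) is not added.
PREDICT(F → F d e) = { '-', 'x' }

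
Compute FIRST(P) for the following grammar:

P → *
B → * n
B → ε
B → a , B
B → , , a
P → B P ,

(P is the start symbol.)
{ '*', ',', 'a' }

FIRST sets of the other non-terminals involved (by the same procedure, iterated to a fixed point):
  FIRST(B) = { '*', ',', 'a', ε }

From P → *:
  - '*' is a terminal: add '*' and stop
From P → B P ,:
  - B is a non-terminal: add FIRST(B) \ {ε} = { '*', ',', 'a' }
    B is nullable, so continue to the next symbol
  - P is the symbol being defined: contributes nothing new
    P is not nullable, so stop

Collecting: FIRST(P) = { '*', ',', 'a' }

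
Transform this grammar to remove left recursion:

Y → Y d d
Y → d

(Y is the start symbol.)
Y is directly left-recursive. The standard transformation for
  A → A α₁ | ... | A α_m | β₁ | ... | β_n
is
  A  → β₁ A' | ... | β_n A'
  A' → α₁ A' | ... | α_m A' | ε

Y → d becomes Y → d Y'
Y → Y d d becomes Y' → d d Y'
Add Y' → ε

Resulting grammar:
Y → d Y'
Y' → d d Y'
Y' → ε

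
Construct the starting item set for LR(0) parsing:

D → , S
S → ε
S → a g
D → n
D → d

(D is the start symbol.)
{ [D → . , S], [D → . d], [D → . n], [D' → . D] }

First, augment the grammar with D' → D
I₀ = CLOSURE({ [D' → . D] }):
  [D' → . D] has the dot before D: add [D → . , S], [D → . n], [D → . d]
No further items can be added.

I₀ = { [D → . , S], [D → . d], [D → . n], [D' → . D] }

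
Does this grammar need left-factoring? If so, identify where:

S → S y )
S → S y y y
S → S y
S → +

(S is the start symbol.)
Yes, S has productions with common prefix 'S y'

Left-factoring is needed when two productions for the same non-terminal
share a common prefix on the right-hand side.

Productions for S:
  S → S y )
  S → S y y y
  S → S y
  S → +

Found common prefix 'S y' in productions for S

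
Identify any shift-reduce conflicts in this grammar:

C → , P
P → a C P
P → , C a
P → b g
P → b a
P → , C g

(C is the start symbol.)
A shift-reduce conflict occurs when an LR(0) state has both:
  - a complete (reduce) item [A → α .] (dot at the end), and
  - a shift item [B → β . c γ] (dot before a terminal).

Augment with C' → C and build the canonical LR(0) collection (I0 = CLOSURE({[C' → . C]}), then GOTO on every symbol after a dot until no new states appear). It has 14 states:
  I0: { [C → . , P], [C' → . C] }  — shift
  I1: { [C → , . P], [P → . , C a], [P → . , C g], [P → . a C P], [P → . b a], [P → . b g] }  — shift
  I2: { [C' → C .] }  — accept
  I3: { [C → . , P], [P → , . C a], [P → , . C g] }  — shift
  I4: { [C → , P .] }  — reduce
  I5: { [C → . , P], [P → a . C P] }  — shift
  I6: { [P → b . a], [P → b . g] }  — shift
  I7: { [P → b a .] }  — reduce
  I8: { [P → b g .] }  — reduce
  I9: { [P → . , C a], [P → . , C g], [P → . a C P], [P → . b a], [P → . b g], [P → a C . P] }  — shift
  I10: { [P → a C P .] }  — reduce
  I11: { [P → , C . a], [P → , C . g] }  — shift
  I12: { [P → , C a .] }  — reduce
  I13: { [P → , C g .] }  — reduce

No state contains both a complete item and a shift item.

Answer: No shift-reduce conflicts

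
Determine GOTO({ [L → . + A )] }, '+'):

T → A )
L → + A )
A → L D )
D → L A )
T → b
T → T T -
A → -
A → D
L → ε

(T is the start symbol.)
GOTO(I, '+') = CLOSURE({ [A → αX.β] : [A → α.Xβ] ∈ I, X = '+' })

Items with dot before '+', with the dot advanced:
  [L → . + A )] → [L → + . A )]
Closure of the advanced items:
  [L → + . A )] has the dot before A: add [A → . L D )], [A → . -], [A → . D]
  [A → . L D )] has the dot before L: add [L → . + A )], [L → .]
  [A → . D] has the dot before D: add [D → . L A )]

GOTO = { [A → . -], [A → . D], [A → . L D )], [D → . L A )], [L → + . A )], [L → . + A )], [L → .] }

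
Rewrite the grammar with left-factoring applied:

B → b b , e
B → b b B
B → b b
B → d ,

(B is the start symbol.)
Left-factoring transforms A → αβ₁ | αβ₂ into A → αA' and A' → β₁ | β₂
(α is the longest common prefix among the alternatives). Repeat until
no nonterminal has two alternatives with a common prefix.

Round 1: B has alternatives sharing prefix 'b b'. Introduce B': B → b b B'
  Add: B' → , e
  Add: B' → B
  Add: B' → ε

No remaining common prefixes — done.

Resulting grammar:
B → b b B'
B' → , e
B' → B
B' → ε
B → d ,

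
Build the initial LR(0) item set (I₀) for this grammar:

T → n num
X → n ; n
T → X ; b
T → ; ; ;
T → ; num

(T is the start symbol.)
First, augment the grammar with T' → T
I₀ = CLOSURE({ [T' → . T] }):
  [T' → . T] has the dot before T: add [T → . n num], [T → . X ; b], [T → . ; ; ;], [T → . ; num]
  [T → . X ; b] has the dot before X: add [X → . n ; n]
No further items can be added.

I₀ = { [T → . ; ; ;], [T → . ; num], [T → . X ; b], [T → . n num], [T' → . T], [X → . n ; n] }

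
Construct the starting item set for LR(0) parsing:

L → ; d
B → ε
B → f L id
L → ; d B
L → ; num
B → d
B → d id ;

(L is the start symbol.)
{ [L → . ; d B], [L → . ; d], [L → . ; num], [L' → . L] }

First, augment the grammar with L' → L
I₀ = CLOSURE({ [L' → . L] }):
  [L' → . L] has the dot before L: add [L → . ; d], [L → . ; d B], [L → . ; num]
No further items can be added.

I₀ = { [L → . ; d B], [L → . ; d], [L → . ; num], [L' → . L] }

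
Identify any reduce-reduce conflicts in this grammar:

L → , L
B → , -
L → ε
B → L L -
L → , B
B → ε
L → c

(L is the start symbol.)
Yes — I1: [B → .] vs [L → .]; I4: [B → .] vs [L → .]; I6: [L → .] vs [L → , L .]

Augment with L' → L and build the canonical LR(0) collection (I0 = CLOSURE({[L' → . L]}), then GOTO on every symbol after a dot until no new states appear). It has 10 states:
  I0: { [L → . , B], [L → . , L], [L → . c], [L → .], [L' → . L] }  — shift, reduce
  I1: { [B → . , -], [B → . L L -], [B → .], [L → , . B], [L → , . L], [L → . , B], [L → . , L], [L → . c], [L → .] }  — shift, 2 reduces
  I2: { [L' → L .] }  — accept
  I3: { [L → c .] }  — reduce
  I4: { [B → , . -], [B → . , -], [B → . L L -], [B → .], [L → , . B], [L → , . L], [L → . , B], [L → . , L], [L → . c], [L → .] }  — shift, 2 reduces
  I5: { [L → , B .] }  — reduce
  I6: { [B → L . L -], [L → , L .], [L → . , B], [L → . , L], [L → . c], [L → .] }  — shift, 2 reduces
  I7: { [B → L L . -] }  — shift
  I8: { [B → L L - .] }  — reduce
  I9: { [B → , - .] }  — reduce

I1 contains complete items [B → .], [L → .] — reduce-reduce conflict.
I4 contains complete items [B → .], [L → .] — reduce-reduce conflict.
I6 contains complete items [L → .], [L → , L .] — reduce-reduce conflict.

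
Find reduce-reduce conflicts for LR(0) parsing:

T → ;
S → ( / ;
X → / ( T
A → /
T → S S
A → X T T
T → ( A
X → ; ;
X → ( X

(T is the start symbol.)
No reduce-reduce conflicts

A reduce-reduce conflict occurs when an LR(0) state has two complete items [A → α .] and [B → β .] — both call for a reduction, and with no lookahead the parser cannot choose between them.

Augment with T' → T and build the canonical LR(0) collection (I0 = CLOSURE({[T' → . T]}), then GOTO on every symbol after a dot until no new states appear). It has 21 states:
  I0: { [S → . ( / ;], [T → . ( A], [T → . ;], [T → . S S], [T' → . T] }  — shift
  I1: { [A → . /], [A → . X T T], [S → ( . / ;], [T → ( . A], [X → . ( X], [X → . / ( T], [X → . ; ;] }  — shift
  I2: { [T → ; .] }  — reduce
  I3: { [S → . ( / ;], [T → S . S] }  — shift
  I4: { [T' → T .] }  — accept
  I5: { [S → ( . / ;] }  — shift
  I6: { [T → S S .] }  — reduce
  I7: { [S → ( / . ;] }  — shift
  I8: { [S → ( / ; .] }  — reduce
  I9: { [X → ( . X], [X → . ( X], [X → . / ( T], [X → . ; ;] }  — shift
  I10: { [A → / .], [S → ( / . ;], [X → / . ( T] }  — shift, reduce
  I11: { [X → ; . ;] }  — shift
  I12: { [T → ( A .] }  — reduce
  I13: { [A → X . T T], [S → . ( / ;], [T → . ( A], [T → . ;], [T → . S S] }  — shift
  I14: { [A → X T . T], [S → . ( / ;], [T → . ( A], [T → . ;], [T → . S S] }  — shift
  I15: { [A → X T T .] }  — reduce
  I16: { [X → ; ; .] }  — reduce
  I17: { [S → . ( / ;], [T → . ( A], [T → . ;], [T → . S S], [X → / ( . T] }  — shift
  I18: { [X → / ( T .] }  — reduce
  I19: { [X → / . ( T] }  — shift
  I20: { [X → ( X .] }  — reduce

No state contains more than one complete item.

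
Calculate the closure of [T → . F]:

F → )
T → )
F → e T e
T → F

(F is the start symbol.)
{ [F → . )], [F → . e T e], [T → . F] }

Start with: [T → . F]
  [T → . F] has the dot before F: add [F → . )], [F → . e T e]
No further items can be added.

CLOSURE = { [F → . )], [F → . e T e], [T → . F] }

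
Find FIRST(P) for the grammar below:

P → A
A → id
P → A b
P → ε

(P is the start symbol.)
{ 'id', ε }

To compute FIRST(P), examine every production with P on the left-hand side, reading each right-hand side left to right until a non-nullable symbol is reached.

FIRST sets of the other non-terminals involved (by the same procedure, iterated to a fixed point):
  FIRST(A) = { 'id' }

From P → A:
  - A is a non-terminal: add FIRST(A) \ {ε} = { 'id' }
    A is not nullable, so stop
From P → A b:
  - A is a non-terminal: add FIRST(A) \ {ε} = { 'id' }
    A is not nullable, so stop
From P → ε:
  - ε-production, so ε ∈ FIRST(P)

Collecting: FIRST(P) = { 'id', ε }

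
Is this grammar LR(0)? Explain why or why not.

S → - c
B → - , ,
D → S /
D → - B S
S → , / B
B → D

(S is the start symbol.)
Yes, the grammar is LR(0)

Augment with S' → S and build the canonical LR(0) collection (I0 = CLOSURE({[S' → . S]}), then GOTO on every symbol after a dot until no new states appear). It has 15 states:
  I0: { [S → . , / B], [S → . - c], [S' → . S] }  — shift
  I1: { [S → , . / B] }  — shift
  I2: { [S → - . c] }  — shift
  I3: { [S' → S .] }  — accept
  I4: { [S → - c .] }  — reduce
  I5: { [B → . - , ,], [B → . D], [D → . - B S], [D → . S /], [S → , / . B], [S → . , / B], [S → . - c] }  — shift
  I6: { [B → - . , ,], [B → . - , ,], [B → . D], [D → - . B S], [D → . - B S], [D → . S /], [S → - . c], [S → . , / B], [S → . - c] }  — shift
  I7: { [S → , / B .] }  — reduce
  I8: { [B → D .] }  — reduce
  I9: { [D → S . /] }  — shift
  I10: { [D → S / .] }  — reduce
  I11: { [B → - , . ,], [S → , . / B] }  — shift
  I12: { [D → - B . S], [S → . , / B], [S → . - c] }  — shift
  I13: { [D → - B S .] }  — reduce
  I14: { [B → - , , .] }  — reduce

Every state is either a pure shift/goto state or contains exactly one complete item and nothing to shift — no conflicts. The grammar is LR(0).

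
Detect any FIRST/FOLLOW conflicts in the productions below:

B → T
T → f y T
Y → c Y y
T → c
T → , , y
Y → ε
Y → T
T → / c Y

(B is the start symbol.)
A FIRST/FOLLOW conflict occurs when a non-terminal N has a nullable alternative N → β (β ⇒* ε) and another alternative N → α with FIRST(α) ∩ FOLLOW(N) ≠ ∅: on such a lookahead the parser cannot decide between expanding α and letting N vanish via β.

Nullable non-terminals: Y.
FIRST sets used below: FIRST(T) = { ',', '/', 'c', 'f' }

Y: nullable alternative(s) Y → ε; FOLLOW(Y) = { $, 'y' }
  Y → c Y y: FIRST \ {ε} = { 'c' } — disjoint from FOLLOW(Y)
  Y → ε: FIRST \ {ε} = { } — this is the only nullable alternative, skip
  Y → T: FIRST \ {ε} = { ',', '/', 'c', 'f' } — disjoint from FOLLOW(Y)

B, T have no nullable alternative, so no FIRST/FOLLOW check is needed there.

No FIRST/FOLLOW conflicts found.

Answer: No FIRST/FOLLOW conflicts.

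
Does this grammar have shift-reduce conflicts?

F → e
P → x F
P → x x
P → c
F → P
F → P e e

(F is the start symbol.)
A shift-reduce conflict occurs when an LR(0) state has both:
  - a complete (reduce) item [A → α .] (dot at the end), and
  - a shift item [B → β . c γ] (dot before a terminal).

Augment with F' → F and build the canonical LR(0) collection (I0 = CLOSURE({[F' → . F]}), then GOTO on every symbol after a dot until no new states appear). It has 10 states:
  I0: { [F → . P e e], [F → . P], [F → . e], [F' → . F], [P → . c], [P → . x F], [P → . x x] }  — shift
  I1: { [F' → F .] }  — accept
  I2: { [F → P . e e], [F → P .] }  — shift, reduce
  I3: { [P → c .] }  — reduce
  I4: { [F → e .] }  — reduce
  I5: { [F → . P e e], [F → . P], [F → . e], [P → . c], [P → . x F], [P → . x x], [P → x . F], [P → x . x] }  — shift
  I6: { [P → x F .] }  — reduce
  I7: { [F → . P e e], [F → . P], [F → . e], [P → . c], [P → . x F], [P → . x x], [P → x . F], [P → x . x], [P → x x .] }  — shift, reduce
  I8: { [F → P e . e] }  — shift
  I9: { [F → P e e .] }  — reduce

I2 contains reduce item [F → P .] and shift item [F → P . e e] — shift-reduce conflict.
I7 contains reduce item [P → x x .] and shift items [F → . e], [P → . c], [P → . x F], [P → . x x], [P → x . x] — shift-reduce conflict.

Answer: Yes — I2: [F → P .] vs [F → P . e e]; I7: [P → x x .] vs [F → . e]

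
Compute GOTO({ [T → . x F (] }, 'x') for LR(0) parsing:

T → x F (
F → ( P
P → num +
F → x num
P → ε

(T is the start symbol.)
GOTO(I, 'x') = CLOSURE({ [A → αX.β] : [A → α.Xβ] ∈ I, X = 'x' })

Items with dot before 'x', with the dot advanced:
  [T → . x F (] → [T → x . F (]
Closure of the advanced items:
  [T → x . F (] has the dot before F: add [F → . ( P], [F → . x num]

GOTO = { [F → . ( P], [F → . x num], [T → x . F (] }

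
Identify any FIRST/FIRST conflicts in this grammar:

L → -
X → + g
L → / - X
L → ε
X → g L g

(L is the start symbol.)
No FIRST/FIRST conflicts.

Productions for L:
  L → -: FIRST = { '-' }
  L → / - X: FIRST = { '/' }
  L → ε: FIRST = { ε }
Productions for X:
  X → + g: FIRST = { '+' }
  X → g L g: FIRST = { 'g' }

All alternatives of each non-terminal have pairwise disjoint FIRST sets.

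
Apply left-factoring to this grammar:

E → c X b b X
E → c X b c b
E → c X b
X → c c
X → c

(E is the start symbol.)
E → c X b E'
E' → b X
E' → c b
E' → ε
X → c X'
X' → c
X' → ε

Left-factoring transforms A → αβ₁ | αβ₂ into A → αA' and A' → β₁ | β₂
(α is the longest common prefix among the alternatives). Repeat until
no nonterminal has two alternatives with a common prefix.

Round 1: E has alternatives sharing prefix 'c X b'. Introduce E': E → c X b E'
  Add: E' → b X
  Add: E' → c b
  Add: E' → ε

Round 2: X has alternatives sharing prefix 'c'. Introduce X': X → c X'
  Add: X' → c
  Add: X' → ε

No remaining common prefixes — done.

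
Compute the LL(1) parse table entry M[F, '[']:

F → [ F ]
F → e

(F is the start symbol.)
To find M[F, '['], we find productions for F where '[' is in the predict set (PREDICT(N → α) = (FIRST(α) \ {ε}) ∪ (FOLLOW(N) if α ⇒* ε)).

F → [ F ]: PREDICT = { '[' }
  '[' is in predict set, so this production goes in M[F, '[']
F → e: PREDICT = { 'e' }

M[F, '['] = F → [ F ]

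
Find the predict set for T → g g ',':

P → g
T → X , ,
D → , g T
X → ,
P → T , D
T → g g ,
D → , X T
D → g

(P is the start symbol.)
{ 'g' }

PREDICT(T → g g ',') = (FIRST(RHS) \ {ε}) ∪ (FOLLOW(T) if ε ∈ FIRST(RHS), i.e. RHS ⇒* ε)
FIRST(g g ',') = { 'g' }
ε ∉ FIRST(g g ','), so FOLLOW(T) is not added.
PREDICT(T → g g ',') = { 'g' }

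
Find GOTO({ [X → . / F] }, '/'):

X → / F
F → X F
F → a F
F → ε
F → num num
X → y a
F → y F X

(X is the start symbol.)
GOTO(I, '/') = CLOSURE({ [A → αX.β] : [A → α.Xβ] ∈ I, X = '/' })

Items with dot before '/', with the dot advanced:
  [X → . / F] → [X → / . F]
Closure of the advanced items:
  [X → / . F] has the dot before F: add [F → . X F], [F → . a F], [F → .], [F → . num num], [F → . y F X]
  [F → . X F] has the dot before X: add [X → . / F], [X → . y a]

GOTO = { [F → . X F], [F → . a F], [F → . num num], [F → . y F X], [F → .], [X → . / F], [X → . y a], [X → / . F] }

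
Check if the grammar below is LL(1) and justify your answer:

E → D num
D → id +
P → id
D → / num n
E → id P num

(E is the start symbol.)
Relevant sets:
  FIRST(D) = { '/', 'id' }

For E:
  PREDICT(E → D num) = { '/', 'id' }
  PREDICT(E → id P num) = { 'id' }
For D:
  PREDICT(D → id '+') = { 'id' }
  PREDICT(D → '/' num n) = { '/' }
P has a single production, so nothing to check there.

Conflict found: Predict set conflict for E: { 'id' }
The grammar is NOT LL(1).

Answer: No. Predict set conflict for E: { 'id' }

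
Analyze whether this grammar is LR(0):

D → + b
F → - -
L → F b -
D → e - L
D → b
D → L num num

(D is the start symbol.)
Yes, the grammar is LR(0)

A grammar is LR(0) if no state in the canonical LR(0) collection has:
  - both a shift item (dot before a terminal) and a complete item (shift-reduce conflict), or
  - two or more complete items (reduce-reduce conflict; the accept item [D' → D .] counts as a complete item here).

Augment with D' → D and build the canonical LR(0) collection (I0 = CLOSURE({[D' → . D]}), then GOTO on every symbol after a dot until no new states appear). It has 16 states:
  I0: { [D → . + b], [D → . L num num], [D → . b], [D → . e - L], [D' → . D], [F → . - -], [L → . F b -] }  — shift
  I1: { [D → + . b] }  — shift
  I2: { [F → - . -] }  — shift
  I3: { [D' → D .] }  — accept
  I4: { [L → F . b -] }  — shift
  I5: { [D → L . num num] }  — shift
  I6: { [D → b .] }  — reduce
  I7: { [D → e . - L] }  — shift
  I8: { [D → e - . L], [F → . - -], [L → . F b -] }  — shift
  I9: { [D → e - L .] }  — reduce
  I10: { [D → L num . num] }  — shift
  I11: { [D → L num num .] }  — reduce
  I12: { [L → F b . -] }  — shift
  I13: { [L → F b - .] }  — reduce
  I14: { [F → - - .] }  — reduce
  I15: { [D → + b .] }  — reduce

Every state is either a pure shift/goto state or contains exactly one complete item and nothing to shift — no conflicts. The grammar is LR(0).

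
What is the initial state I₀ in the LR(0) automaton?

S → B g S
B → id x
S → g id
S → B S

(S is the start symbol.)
First, augment the grammar with S' → S
I₀ = CLOSURE({ [S' → . S] }):
  [S' → . S] has the dot before S: add [S → . B g S], [S → . g id], [S → . B S]
  [S → . B g S] has the dot before B: add [B → . id x]
No further items can be added.

I₀ = { [B → . id x], [S → . B S], [S → . B g S], [S → . g id], [S' → . S] }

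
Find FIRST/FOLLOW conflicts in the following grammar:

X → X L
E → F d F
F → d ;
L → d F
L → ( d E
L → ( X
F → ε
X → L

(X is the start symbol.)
Nullable non-terminals: F.

F: nullable alternative(s) F → ε; FOLLOW(F) = { $, '(', 'd' }
  F → d ;: FIRST \ {ε} = { 'd' } — overlaps FOLLOW(F) on { 'd' }: CONFLICT
  F → ε: FIRST \ {ε} = { } — this is the only nullable alternative, skip

E, L, X have no nullable alternative, so no FIRST/FOLLOW check is needed there.

So the grammar has 1 FIRST/FOLLOW conflict (marked CONFLICT above).

Answer: Yes. F → d ';' with FOLLOW(F) on { 'd' }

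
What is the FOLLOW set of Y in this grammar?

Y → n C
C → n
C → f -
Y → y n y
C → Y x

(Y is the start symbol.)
{ $, 'x' }

To compute FOLLOW(Y), find every occurrence of Y on a right-hand side N → α Y β: add FIRST(β) \ {ε}, and if β is empty or nullable also add FOLLOW(N). Iterate to a fixed point.

Y is the start symbol, so $ ∈ FOLLOW(Y).
In C → Y x: Y is followed by x, add FIRST(x) \ {ε} = { 'x' }

Taking the union: FOLLOW(Y) = { $, 'x' }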